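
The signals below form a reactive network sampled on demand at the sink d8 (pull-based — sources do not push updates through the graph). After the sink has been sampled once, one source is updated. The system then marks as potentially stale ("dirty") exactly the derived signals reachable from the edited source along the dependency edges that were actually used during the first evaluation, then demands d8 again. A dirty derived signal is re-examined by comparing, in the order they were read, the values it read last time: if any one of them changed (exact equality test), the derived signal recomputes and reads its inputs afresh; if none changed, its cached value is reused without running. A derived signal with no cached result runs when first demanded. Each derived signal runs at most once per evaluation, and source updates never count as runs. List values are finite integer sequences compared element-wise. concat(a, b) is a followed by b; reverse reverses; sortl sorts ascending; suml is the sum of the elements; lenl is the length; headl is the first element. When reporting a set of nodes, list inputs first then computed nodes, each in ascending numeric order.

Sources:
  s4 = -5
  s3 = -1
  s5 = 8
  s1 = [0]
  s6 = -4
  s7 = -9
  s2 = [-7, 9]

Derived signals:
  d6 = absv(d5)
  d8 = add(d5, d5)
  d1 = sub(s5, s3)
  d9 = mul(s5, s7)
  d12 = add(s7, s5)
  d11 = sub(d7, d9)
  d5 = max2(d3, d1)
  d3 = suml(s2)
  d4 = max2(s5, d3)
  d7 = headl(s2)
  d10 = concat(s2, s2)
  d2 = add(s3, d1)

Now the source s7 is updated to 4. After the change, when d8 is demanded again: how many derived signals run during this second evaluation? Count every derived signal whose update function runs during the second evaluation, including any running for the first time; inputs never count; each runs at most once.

Run set: none (0 run).
The important point: nothing the output needs ever reads s7, so the edit is invisible to it.

Initial pass — values computed on the first demand:
  d1 = sub(8, -1) = 9
  d3 = suml([-7, 9]) = 2
  d5 = max2(2, 9) = 9
  d8 = add(9, 9) = 18

Second demand — change propagation:
  no demanded computation ever read s7, so the edit dirties nothing and nothing runs.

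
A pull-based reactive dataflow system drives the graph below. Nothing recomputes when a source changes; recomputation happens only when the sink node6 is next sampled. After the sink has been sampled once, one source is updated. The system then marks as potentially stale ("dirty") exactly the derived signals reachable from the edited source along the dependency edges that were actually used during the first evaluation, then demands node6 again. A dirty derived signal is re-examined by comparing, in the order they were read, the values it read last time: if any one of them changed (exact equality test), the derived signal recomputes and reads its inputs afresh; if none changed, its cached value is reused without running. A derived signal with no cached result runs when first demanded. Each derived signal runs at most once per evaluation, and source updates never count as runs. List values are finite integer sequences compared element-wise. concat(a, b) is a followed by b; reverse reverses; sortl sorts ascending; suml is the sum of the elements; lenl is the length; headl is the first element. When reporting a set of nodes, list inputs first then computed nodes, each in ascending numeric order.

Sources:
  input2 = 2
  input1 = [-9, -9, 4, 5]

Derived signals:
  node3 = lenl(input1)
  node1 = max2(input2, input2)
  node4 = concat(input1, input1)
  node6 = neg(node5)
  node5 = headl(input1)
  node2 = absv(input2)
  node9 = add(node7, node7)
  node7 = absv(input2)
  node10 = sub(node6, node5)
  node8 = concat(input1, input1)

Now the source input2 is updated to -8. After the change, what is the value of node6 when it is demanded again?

New value of node6: 9.
Key observation: input2 is never demanded by the output, so the edit triggers no recomputation at all.

First evaluation (everything demanded from the output):
  node5 = headl([-9, -9, 4, 5]) = -9
  node6 = neg(-9) = 9

Propagation after the edit:
  input2 feeds no computation that the output demands — nothing is marked dirty and nothing runs.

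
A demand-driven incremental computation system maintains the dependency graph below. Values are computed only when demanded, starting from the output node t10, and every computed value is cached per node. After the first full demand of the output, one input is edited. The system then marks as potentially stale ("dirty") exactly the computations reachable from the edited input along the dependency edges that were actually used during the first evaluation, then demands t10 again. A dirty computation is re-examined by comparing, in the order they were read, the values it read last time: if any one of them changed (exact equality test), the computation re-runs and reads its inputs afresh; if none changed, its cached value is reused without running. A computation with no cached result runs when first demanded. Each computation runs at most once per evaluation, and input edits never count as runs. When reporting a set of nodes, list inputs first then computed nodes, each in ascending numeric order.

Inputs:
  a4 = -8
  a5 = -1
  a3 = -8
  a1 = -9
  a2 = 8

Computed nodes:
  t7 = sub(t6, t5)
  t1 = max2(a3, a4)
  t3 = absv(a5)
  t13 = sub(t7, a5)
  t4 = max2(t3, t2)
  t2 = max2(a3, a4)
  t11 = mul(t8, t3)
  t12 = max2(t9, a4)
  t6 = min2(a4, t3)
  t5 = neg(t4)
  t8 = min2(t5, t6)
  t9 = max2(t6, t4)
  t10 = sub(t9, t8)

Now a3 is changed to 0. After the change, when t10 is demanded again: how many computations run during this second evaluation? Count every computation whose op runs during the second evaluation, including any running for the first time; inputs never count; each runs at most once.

First evaluation (everything demanded from the output):
  t2 = max2(-8, -8) = -8
  t3 = absv(-1) = 1
  t4 = max2(1, -8) = 1
  t5 = neg(1) = -1
  t6 = min2(-8, 1) = -8
  t8 = min2(-1, -8) = -8
  t9 = max2(-8, 1) = 1
  t10 = sub(1, -8) = 9

Propagation after the edit:
  t2: runs — a3 -8->0; result 0.
  t4: runs — t2 -8->0; result 1 (same value as before).
  t5: checked — values it read are unchanged (t4 unchanged); reused cached -1 without running.
  t8: checked — values it read are unchanged (t5 unchanged, t6 unchanged); reused cached -8 without running.
  t9: checked — values it read are unchanged (t6 unchanged, t4 unchanged); reused cached 1 without running.
  t10: checked — values it read are unchanged (t9 unchanged, t8 unchanged); reused cached 9 without running.

Key observation: the change is absorbed at t4 — it re-runs but produces the same value, and the output's value is unchanged.

Computations that run: t2, t4 — 2 in total.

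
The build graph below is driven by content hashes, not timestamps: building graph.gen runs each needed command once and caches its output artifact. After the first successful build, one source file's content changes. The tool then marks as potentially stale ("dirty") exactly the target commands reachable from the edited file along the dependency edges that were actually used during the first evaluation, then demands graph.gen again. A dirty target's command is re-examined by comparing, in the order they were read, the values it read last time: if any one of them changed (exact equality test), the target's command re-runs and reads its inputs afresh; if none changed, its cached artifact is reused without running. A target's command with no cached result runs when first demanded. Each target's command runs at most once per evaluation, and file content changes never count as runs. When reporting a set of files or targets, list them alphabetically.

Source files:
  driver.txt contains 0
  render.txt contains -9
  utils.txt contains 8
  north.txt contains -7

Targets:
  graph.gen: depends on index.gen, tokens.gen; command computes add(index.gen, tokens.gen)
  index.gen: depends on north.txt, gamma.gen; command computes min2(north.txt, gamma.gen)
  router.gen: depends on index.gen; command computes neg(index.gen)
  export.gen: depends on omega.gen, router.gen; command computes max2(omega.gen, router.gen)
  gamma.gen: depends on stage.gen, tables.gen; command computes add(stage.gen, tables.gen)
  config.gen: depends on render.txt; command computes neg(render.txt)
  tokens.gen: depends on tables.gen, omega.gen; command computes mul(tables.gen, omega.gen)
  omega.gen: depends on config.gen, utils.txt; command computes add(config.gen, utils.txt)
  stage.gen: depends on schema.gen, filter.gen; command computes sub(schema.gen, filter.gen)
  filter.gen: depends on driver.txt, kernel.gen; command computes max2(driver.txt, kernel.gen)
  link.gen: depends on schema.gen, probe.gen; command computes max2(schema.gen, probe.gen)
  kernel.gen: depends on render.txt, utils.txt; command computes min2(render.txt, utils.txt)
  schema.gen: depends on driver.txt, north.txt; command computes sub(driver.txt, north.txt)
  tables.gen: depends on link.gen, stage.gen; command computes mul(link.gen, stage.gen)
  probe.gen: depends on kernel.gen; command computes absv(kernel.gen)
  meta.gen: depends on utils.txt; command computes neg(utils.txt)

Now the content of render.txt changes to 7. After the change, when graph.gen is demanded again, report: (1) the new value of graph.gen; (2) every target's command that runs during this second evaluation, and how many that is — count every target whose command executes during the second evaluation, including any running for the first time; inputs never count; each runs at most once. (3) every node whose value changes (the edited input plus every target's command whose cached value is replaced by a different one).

Initial pass — values computed on the first demand:
  config.gen = neg(-9) = 9
  kernel.gen = min2(-9, 8) = -9
  filter.gen = max2(0, -9) = 0
  omega.gen = add(9, 8) = 17
  probe.gen = absv(-9) = 9
  schema.gen = sub(0, -7) = 7
  link.gen = max2(7, 9) = 9
  stage.gen = sub(7, 0) = 7
  tables.gen = mul(9, 7) = 63
  gamma.gen = add(7, 63) = 70
  index.gen = min2(-7, 70) = -7
  tokens.gen = mul(63, 17) = 1071
  graph.gen = add(-7, 1071) = 1064

Second demand — change propagation:
  config.gen: re-runs because render.txt -9->7; new result -7.
  kernel.gen: re-runs because render.txt -9->7; new result 7.
  filter.gen: re-runs because kernel.gen -9->7; new result 7.
  omega.gen: re-runs because config.gen 9->-7; new result 1.
  probe.gen: re-runs because kernel.gen -9->7; new result 7.
  link.gen: re-runs because probe.gen 9->7; new result 7.
  stage.gen: re-runs because filter.gen 0->7; new result 0.
  tables.gen: re-runs because link.gen 9->7; stage.gen 7->0; new result 0.
  gamma.gen: re-runs because stage.gen 7->0; tables.gen 63->0; new result 0.
  index.gen: re-runs because gamma.gen 70->0; new result -7 (unchanged).
  tokens.gen: re-runs because tables.gen 63->0; omega.gen 17->1; new result 0.
  graph.gen: re-runs because tokens.gen 1071->0; new result -7.

graph.gen now evaluates to -7.
Run set: config.gen, filter.gen, gamma.gen, graph.gen, index.gen, kernel.gen, link.gen, omega.gen, probe.gen, stage.gen, tables.gen, tokens.gen (12 run).
Changed values: config.gen, filter.gen, gamma.gen, graph.gen, kernel.gen, link.gen, omega.gen, probe.gen, render.txt, stage.gen, tables.gen, tokens.gen.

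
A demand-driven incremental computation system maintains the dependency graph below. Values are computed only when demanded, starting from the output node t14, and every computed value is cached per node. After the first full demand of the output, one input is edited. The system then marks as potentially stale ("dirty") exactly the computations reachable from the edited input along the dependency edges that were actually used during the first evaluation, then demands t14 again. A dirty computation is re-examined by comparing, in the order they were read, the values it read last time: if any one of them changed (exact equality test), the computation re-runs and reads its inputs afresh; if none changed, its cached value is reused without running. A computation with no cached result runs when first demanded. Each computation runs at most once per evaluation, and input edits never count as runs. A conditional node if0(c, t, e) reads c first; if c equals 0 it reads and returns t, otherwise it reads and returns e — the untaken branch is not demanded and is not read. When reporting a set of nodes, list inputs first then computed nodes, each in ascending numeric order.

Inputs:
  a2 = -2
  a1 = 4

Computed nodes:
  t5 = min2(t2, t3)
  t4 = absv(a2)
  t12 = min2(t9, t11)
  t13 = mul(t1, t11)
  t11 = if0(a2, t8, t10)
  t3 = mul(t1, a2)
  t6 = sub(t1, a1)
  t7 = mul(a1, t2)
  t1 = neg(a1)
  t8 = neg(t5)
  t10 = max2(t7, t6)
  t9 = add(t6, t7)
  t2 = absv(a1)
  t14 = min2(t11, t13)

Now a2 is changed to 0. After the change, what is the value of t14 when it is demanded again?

First evaluation (everything demanded from the output):
  t1 = neg(4) = -4
  t2 = absv(4) = 4
  t6 = sub(-4, 4) = -8
  t7 = mul(4, 4) = 16
  t10 = max2(16, -8) = 16
  t11 = if0(a2=-2 -> else branch t10) = 16
  t13 = mul(-4, 16) = -64
  t14 = min2(16, -64) = -64

Propagation after the edit:
  t3: demanded for the first time — runs, produces 0.
  t5: demanded for the first time — runs, produces 0.
  t8: demanded for the first time — runs, produces 0.
  t11: runs — a2 -2->0; result 0.
  t13: runs — t11 16->0; result 0.
  t14: runs — t11 16->0; t13 -64->0; result 0.

Key observation: a condition flipped, so demand reaches new nodes — t3, t5, t8 run for the first time.

New value of t14: 0.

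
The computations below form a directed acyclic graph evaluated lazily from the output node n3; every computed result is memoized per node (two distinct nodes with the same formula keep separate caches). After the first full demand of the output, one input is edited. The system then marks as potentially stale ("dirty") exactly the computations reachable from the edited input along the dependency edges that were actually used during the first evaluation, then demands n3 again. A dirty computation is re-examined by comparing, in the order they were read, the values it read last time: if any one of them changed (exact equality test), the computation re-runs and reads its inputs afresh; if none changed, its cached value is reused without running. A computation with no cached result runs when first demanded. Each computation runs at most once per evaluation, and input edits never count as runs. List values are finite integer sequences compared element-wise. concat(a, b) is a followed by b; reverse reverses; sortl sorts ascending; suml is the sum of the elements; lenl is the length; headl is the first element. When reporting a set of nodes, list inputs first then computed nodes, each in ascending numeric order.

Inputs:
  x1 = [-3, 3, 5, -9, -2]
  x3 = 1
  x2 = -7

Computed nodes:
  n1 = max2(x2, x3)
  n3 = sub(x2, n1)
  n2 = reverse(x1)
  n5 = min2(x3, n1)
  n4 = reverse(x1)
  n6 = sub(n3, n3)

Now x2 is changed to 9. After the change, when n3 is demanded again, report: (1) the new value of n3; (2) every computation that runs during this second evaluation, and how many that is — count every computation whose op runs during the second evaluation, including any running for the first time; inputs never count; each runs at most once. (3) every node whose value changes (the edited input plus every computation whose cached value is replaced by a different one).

Demanding n3 again yields 0.
2 computations run: n1, n3.
The nodes whose values change: x2, n1, n3.

First demand of the output computes:
  n1 = max2(-7, 1) = 1
  n3 = sub(-7, 1) = -8

After the edit, cleaning proceeds:
  n1: a read changed (x2 -7->9) — executes, giving 9.
  n3: a read changed (x2 -7->9; n1 1->9) — executes, giving 0.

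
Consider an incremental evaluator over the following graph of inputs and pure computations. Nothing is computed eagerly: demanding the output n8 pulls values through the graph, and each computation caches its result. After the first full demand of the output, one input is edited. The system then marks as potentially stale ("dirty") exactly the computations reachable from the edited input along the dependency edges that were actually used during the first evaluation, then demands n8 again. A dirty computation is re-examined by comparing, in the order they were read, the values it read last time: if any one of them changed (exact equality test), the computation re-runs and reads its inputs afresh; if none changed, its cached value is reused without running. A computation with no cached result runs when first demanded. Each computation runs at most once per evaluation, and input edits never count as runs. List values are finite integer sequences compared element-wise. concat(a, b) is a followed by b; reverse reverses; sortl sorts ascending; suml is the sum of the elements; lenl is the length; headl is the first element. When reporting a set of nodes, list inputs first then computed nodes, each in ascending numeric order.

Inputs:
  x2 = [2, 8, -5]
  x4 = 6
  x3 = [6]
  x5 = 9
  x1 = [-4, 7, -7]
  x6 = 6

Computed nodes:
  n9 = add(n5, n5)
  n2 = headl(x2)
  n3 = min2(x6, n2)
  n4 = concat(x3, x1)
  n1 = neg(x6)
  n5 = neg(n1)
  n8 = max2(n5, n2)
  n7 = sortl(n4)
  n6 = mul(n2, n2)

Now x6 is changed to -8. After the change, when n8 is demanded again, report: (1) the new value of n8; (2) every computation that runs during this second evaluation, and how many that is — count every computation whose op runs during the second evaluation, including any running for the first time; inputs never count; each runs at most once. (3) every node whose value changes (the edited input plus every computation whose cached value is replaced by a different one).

n8 now evaluates to 2.
Run set: n1, n5, n8 (3 run).
Changed values: x6, n1, n5, n8.

Initial pass — values computed on the first demand:
  n1 = neg(6) = -6
  n2 = headl([2, 8, -5]) = 2
  n5 = neg(-6) = 6
  n8 = max2(6, 2) = 6

Second demand — change propagation:
  n1: re-runs because x6 6->-8; new result 8.
  n5: re-runs because n1 -6->8; new result -8.
  n8: re-runs because n5 6->-8; new result 2.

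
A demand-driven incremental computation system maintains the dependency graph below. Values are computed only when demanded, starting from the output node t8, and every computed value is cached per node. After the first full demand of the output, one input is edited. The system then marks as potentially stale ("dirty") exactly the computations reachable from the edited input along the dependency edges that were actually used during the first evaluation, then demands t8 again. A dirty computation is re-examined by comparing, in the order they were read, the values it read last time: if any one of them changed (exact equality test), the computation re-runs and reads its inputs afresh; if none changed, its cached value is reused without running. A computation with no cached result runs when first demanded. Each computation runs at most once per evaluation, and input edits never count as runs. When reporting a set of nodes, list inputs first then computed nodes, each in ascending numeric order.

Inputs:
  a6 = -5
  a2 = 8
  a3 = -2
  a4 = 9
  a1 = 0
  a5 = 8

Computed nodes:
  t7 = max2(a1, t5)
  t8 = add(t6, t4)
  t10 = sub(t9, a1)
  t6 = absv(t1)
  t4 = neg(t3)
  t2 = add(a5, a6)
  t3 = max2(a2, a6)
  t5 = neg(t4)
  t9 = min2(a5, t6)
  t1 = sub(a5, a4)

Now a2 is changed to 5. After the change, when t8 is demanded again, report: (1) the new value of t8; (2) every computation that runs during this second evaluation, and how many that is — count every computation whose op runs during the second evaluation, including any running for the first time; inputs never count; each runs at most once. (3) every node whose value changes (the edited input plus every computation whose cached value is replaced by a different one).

First evaluation (everything demanded from the output):
  t1 = sub(8, 9) = -1
  t3 = max2(8, -5) = 8
  t4 = neg(8) = -8
  t6 = absv(-1) = 1
  t8 = add(1, -8) = -7

Propagation after the edit:
  t3: runs — a2 8->5; result 5.
  t4: runs — t3 8->5; result -5.
  t8: runs — t4 -8->-5; result -4.

New value of t8: -4.
Computations that run: t3, t4, t8 — 3 in total.
Values that change: a2, t3, t4, t8.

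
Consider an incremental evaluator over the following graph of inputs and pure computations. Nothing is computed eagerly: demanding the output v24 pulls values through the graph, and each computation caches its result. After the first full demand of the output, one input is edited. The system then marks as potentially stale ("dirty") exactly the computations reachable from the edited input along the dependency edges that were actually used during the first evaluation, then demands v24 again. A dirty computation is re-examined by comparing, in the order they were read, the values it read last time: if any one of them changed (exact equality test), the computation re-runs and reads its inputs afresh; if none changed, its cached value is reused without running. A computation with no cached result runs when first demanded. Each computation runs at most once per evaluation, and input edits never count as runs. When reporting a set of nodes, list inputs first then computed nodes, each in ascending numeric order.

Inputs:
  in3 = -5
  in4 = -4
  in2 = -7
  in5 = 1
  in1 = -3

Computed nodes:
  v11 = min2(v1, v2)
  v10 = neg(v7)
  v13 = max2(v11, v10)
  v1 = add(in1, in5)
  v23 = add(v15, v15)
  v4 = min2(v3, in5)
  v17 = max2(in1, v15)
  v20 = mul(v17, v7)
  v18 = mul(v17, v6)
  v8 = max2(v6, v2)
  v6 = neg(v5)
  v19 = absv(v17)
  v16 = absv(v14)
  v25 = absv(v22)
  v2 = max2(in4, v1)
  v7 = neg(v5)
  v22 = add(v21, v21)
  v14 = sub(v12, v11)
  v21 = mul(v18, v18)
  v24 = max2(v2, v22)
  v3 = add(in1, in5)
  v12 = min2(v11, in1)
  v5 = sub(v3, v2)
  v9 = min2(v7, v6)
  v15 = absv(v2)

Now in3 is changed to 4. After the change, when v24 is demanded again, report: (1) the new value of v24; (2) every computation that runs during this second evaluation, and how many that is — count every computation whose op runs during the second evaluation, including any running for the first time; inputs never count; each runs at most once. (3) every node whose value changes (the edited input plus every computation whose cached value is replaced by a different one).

v24 now evaluates to 0.
Run set: none (0 run).
Changed values: in3.
The important point: nothing the output needs ever reads in3, so the edit is invisible to it.

Initial pass — values computed on the first demand:
  v1 = add(-3, 1) = -2
  v2 = max2(-4, -2) = -2
  v3 = add(-3, 1) = -2
  v5 = sub(-2, -2) = 0
  v6 = neg(0) = 0
  v15 = absv(-2) = 2
  v17 = max2(-3, 2) = 2
  v18 = mul(2, 0) = 0
  v21 = mul(0, 0) = 0
  v22 = add(0, 0) = 0
  v24 = max2(-2, 0) = 0

Second demand — change propagation:
  no demanded computation ever read in3, so the edit dirties nothing and nothing runs.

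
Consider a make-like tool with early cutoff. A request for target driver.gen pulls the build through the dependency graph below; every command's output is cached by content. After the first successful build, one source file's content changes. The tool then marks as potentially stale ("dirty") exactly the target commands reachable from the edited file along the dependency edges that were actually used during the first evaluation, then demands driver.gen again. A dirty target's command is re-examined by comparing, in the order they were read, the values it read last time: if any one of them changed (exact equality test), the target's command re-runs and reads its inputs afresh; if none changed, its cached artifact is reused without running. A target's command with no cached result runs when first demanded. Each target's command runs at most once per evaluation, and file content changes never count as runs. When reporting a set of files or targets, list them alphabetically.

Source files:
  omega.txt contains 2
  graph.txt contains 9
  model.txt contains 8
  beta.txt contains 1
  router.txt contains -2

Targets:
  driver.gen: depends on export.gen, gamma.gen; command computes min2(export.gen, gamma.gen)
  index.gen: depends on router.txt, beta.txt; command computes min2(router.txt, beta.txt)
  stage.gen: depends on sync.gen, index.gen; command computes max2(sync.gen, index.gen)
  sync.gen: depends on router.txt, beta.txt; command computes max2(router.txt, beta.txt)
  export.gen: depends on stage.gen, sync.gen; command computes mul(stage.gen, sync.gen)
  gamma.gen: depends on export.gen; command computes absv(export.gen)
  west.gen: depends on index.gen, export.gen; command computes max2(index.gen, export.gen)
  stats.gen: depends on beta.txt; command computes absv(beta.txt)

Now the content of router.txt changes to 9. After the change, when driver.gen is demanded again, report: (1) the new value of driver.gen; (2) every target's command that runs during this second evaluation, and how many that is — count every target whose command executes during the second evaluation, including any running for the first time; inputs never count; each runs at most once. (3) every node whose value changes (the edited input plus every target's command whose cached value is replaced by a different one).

Demanding driver.gen again yields 81.
6 target commands run: driver.gen, export.gen, gamma.gen, index.gen, stage.gen, sync.gen.
The nodes whose values change: driver.gen, export.gen, gamma.gen, index.gen, router.txt, stage.gen, sync.gen.

First demand of the output computes:
  index.gen = min2(-2, 1) = -2
  sync.gen = max2(-2, 1) = 1
  stage.gen = max2(1, -2) = 1
  export.gen = mul(1, 1) = 1
  gamma.gen = absv(1) = 1
  driver.gen = min2(1, 1) = 1

After the edit, cleaning proceeds:
  index.gen: a read changed (router.txt -2->9) — executes, giving 1.
  sync.gen: a read changed (router.txt -2->9) — executes, giving 9.
  stage.gen: a read changed (sync.gen 1->9; index.gen -2->1) — executes, giving 9.
  export.gen: a read changed (stage.gen 1->9; sync.gen 1->9) — executes, giving 81.
  gamma.gen: a read changed (export.gen 1->81) — executes, giving 81.
  driver.gen: a read changed (export.gen 1->81; gamma.gen 1->81) — executes, giving 81.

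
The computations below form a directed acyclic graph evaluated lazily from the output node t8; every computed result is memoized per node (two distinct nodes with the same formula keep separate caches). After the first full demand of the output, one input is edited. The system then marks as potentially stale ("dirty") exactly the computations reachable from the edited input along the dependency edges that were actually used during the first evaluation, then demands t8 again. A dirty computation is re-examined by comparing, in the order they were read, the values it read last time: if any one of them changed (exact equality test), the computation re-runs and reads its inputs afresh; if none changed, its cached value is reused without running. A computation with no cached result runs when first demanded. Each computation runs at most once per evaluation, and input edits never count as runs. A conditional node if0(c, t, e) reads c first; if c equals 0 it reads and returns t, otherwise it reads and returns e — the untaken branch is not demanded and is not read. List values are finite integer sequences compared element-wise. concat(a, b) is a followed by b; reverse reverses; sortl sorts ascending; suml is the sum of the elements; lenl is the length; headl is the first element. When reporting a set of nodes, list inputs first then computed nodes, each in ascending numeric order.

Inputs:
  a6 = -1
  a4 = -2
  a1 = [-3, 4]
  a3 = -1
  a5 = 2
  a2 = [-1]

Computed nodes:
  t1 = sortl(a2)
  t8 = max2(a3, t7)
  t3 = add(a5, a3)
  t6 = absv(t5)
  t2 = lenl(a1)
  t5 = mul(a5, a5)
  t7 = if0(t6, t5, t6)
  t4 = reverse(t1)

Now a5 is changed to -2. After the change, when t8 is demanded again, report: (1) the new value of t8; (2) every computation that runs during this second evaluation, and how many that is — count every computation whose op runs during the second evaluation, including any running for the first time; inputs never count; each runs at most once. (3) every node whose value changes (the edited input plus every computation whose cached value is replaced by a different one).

Demanding t8 again yields 4.
1 computations run: t5.
The nodes whose values change: a5.
Note the absorption at t5: it re-runs yet its value is the same, leaving the output's value untouched.

First demand of the output computes:
  t5 = mul(2, 2) = 4
  t6 = absv(4) = 4
  t7 = if0(t6=4 -> else branch t6) = 4
  t8 = max2(-1, 4) = 4

After the edit, cleaning proceeds:
  t5: a read changed (a5 2->-2; a5 2->-2) — executes, giving 4 — identical to its old value.
  t6: dirty, but its reads are unchanged (t5 unchanged); cached 4 stands.
  t7: dirty, but its reads are unchanged (t6 unchanged, t6 unchanged); cached 4 stands.
  t8: dirty, but its reads are unchanged (a3 unchanged, t7 unchanged); cached 4 stands.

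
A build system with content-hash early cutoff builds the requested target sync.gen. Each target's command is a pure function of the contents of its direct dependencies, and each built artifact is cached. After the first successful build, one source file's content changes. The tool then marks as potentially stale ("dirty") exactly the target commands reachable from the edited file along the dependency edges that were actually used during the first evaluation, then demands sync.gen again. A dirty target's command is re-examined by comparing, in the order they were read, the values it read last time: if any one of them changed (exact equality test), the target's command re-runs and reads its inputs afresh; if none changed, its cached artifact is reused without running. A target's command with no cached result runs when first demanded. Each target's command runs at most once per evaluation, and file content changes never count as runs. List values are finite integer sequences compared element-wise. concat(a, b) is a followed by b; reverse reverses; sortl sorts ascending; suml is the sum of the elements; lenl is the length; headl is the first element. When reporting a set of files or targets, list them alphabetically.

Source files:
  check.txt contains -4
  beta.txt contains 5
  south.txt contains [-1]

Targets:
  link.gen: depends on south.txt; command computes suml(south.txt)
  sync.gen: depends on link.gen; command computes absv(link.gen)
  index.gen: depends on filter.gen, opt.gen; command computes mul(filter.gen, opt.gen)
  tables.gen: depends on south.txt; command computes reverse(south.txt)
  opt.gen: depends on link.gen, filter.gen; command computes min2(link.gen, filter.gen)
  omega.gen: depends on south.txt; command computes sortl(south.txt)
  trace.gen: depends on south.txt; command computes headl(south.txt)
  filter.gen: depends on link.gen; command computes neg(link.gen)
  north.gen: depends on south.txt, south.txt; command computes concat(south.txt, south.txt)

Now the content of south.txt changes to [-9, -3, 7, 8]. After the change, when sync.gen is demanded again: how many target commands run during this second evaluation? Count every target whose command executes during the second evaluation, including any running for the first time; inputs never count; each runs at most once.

Target commands that run: link.gen, sync.gen — 2 in total.

First evaluation (everything demanded from the output):
  link.gen = suml([-1]) = -1
  sync.gen = absv(-1) = 1

Propagation after the edit:
  link.gen: runs — south.txt [-1]->[-9, -3, 7, 8]; result 3.
  sync.gen: runs — link.gen -1->3; result 3.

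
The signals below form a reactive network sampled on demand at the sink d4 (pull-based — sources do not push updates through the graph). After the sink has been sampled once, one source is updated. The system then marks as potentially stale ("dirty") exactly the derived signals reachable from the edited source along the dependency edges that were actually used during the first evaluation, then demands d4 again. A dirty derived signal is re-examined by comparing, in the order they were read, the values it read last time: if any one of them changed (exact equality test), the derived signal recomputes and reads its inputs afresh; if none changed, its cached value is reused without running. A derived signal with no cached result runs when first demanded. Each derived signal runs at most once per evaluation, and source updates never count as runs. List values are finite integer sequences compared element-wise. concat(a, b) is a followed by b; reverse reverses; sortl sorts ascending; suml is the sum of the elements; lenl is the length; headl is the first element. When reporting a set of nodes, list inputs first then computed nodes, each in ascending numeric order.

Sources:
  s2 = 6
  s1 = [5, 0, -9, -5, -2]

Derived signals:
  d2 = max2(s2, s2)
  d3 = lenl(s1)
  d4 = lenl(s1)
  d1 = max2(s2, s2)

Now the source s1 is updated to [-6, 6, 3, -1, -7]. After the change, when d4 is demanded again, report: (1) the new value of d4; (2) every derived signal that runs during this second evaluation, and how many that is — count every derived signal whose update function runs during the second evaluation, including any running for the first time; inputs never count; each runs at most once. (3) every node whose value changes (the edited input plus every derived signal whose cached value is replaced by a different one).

d4 now evaluates to 5.
Run set: d4 (1 run).
Changed values: s1.

Initial pass — values computed on the first demand:
  d4 = lenl([5, 0, -9, -5, -2]) = 5

Second demand — change propagation:
  d4: re-runs because s1 [5, 0, -9, -5, -2]->[-6, 6, 3, -1, -7]; new result 5 (unchanged).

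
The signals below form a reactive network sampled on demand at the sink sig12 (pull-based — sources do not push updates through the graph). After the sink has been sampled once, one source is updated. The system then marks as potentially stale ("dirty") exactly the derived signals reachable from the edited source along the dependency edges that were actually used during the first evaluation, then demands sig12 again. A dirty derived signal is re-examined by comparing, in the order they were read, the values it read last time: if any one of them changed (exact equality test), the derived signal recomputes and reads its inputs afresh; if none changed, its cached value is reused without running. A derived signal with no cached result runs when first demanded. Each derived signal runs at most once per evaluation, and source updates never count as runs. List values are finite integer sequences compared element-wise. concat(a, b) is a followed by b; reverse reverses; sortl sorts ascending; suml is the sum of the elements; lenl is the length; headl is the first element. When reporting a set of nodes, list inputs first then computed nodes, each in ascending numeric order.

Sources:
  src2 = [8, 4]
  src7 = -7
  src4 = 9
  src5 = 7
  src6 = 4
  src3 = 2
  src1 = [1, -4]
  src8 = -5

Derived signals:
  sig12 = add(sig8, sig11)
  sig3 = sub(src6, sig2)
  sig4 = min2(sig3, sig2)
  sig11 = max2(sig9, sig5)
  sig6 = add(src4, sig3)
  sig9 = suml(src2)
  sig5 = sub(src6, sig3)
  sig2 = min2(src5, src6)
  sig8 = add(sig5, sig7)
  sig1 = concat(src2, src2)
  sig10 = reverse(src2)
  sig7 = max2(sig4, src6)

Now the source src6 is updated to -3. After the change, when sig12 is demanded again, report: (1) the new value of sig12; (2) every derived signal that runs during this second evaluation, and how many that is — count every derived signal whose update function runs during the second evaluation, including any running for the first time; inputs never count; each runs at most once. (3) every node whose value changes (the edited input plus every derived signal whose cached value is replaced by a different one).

Initial pass — values computed on the first demand:
  sig2 = min2(7, 4) = 4
  sig3 = sub(4, 4) = 0
  sig4 = min2(0, 4) = 0
  sig5 = sub(4, 0) = 4
  sig7 = max2(0, 4) = 4
  sig8 = add(4, 4) = 8
  sig9 = suml([8, 4]) = 12
  sig11 = max2(12, 4) = 12
  sig12 = add(8, 12) = 20

Second demand — change propagation:
  sig2: re-runs because src6 4->-3; new result -3.
  sig3: re-runs because src6 4->-3; sig2 4->-3; new result 0 (unchanged).
  sig4: re-runs because sig2 4->-3; new result -3.
  sig5: re-runs because src6 4->-3; new result -3.
  sig7: re-runs because sig4 0->-3; src6 4->-3; new result -3.
  sig8: re-runs because sig5 4->-3; sig7 4->-3; new result -6.
  sig11: re-runs because sig5 4->-3; new result 12 (unchanged).
  sig12: re-runs because sig8 8->-6; new result 6.

sig12 now evaluates to 6.
Run set: sig2, sig3, sig4, sig5, sig7, sig8, sig11, sig12 (8 run).
Changed values: src6, sig2, sig4, sig5, sig7, sig8, sig12.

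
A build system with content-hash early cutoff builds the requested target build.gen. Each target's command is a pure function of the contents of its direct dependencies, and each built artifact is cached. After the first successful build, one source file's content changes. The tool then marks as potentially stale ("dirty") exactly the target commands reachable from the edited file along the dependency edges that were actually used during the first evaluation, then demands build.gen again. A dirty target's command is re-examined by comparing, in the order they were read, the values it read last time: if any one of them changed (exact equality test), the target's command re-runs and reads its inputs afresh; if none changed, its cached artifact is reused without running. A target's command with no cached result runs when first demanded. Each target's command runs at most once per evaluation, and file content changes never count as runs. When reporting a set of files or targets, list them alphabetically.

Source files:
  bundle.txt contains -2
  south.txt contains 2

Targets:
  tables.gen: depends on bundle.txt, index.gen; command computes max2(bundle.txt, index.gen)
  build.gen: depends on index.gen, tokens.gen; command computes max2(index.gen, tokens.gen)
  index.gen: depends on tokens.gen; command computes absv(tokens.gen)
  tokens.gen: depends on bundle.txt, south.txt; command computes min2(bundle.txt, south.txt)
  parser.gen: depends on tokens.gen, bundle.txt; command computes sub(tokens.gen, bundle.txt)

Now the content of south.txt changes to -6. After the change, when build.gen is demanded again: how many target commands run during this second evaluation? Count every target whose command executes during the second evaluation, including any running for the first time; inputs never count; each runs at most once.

First evaluation (everything demanded from the output):
  tokens.gen = min2(-2, 2) = -2
  index.gen = absv(-2) = 2
  build.gen = max2(2, -2) = 2

Propagation after the edit:
  tokens.gen: runs — south.txt 2->-6; result -6.
  index.gen: runs — tokens.gen -2->-6; result 6.
  build.gen: runs — index.gen 2->6; tokens.gen -2->-6; result 6.

Target commands that run: build.gen, index.gen, tokens.gen — 3 in total.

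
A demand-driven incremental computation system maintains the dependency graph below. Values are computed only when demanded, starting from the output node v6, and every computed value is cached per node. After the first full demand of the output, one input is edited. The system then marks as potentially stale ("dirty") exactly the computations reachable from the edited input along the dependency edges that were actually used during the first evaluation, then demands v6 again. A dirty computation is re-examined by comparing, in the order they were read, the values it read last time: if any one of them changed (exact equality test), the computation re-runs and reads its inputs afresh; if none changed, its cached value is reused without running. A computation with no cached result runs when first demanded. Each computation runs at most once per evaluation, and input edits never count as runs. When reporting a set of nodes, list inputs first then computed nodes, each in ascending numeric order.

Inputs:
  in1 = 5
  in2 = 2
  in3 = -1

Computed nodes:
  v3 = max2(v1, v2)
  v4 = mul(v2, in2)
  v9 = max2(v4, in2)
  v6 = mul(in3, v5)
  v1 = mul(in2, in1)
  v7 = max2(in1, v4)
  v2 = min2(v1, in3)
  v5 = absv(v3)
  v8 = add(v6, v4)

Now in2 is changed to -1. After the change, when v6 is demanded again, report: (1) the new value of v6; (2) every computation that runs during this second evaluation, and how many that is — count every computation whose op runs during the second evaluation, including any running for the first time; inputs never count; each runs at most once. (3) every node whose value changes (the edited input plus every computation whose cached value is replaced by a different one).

New value of v6: -5.
Computations that run: v1, v2, v3, v5, v6 — 5 in total.
Values that change: in2, v1, v2, v3, v5, v6.

First evaluation (everything demanded from the output):
  v1 = mul(2, 5) = 10
  v2 = min2(10, -1) = -1
  v3 = max2(10, -1) = 10
  v5 = absv(10) = 10
  v6 = mul(-1, 10) = -10

Propagation after the edit:
  v1: runs — in2 2->-1; result -5.
  v2: runs — v1 10->-5; result -5.
  v3: runs — v1 10->-5; v2 -1->-5; result -5.
  v5: runs — v3 10->-5; result 5.
  v6: runs — v5 10->5; result -5.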